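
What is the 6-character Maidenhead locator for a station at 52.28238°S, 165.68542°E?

Shift to the Maidenhead origin (180°W, 90°S): lon 345.6854, lat 37.7176.
Field: 345.6854/20 → 17 → R, 37.7176/10 → 3 → D; chars RD.
Square: 5.6854/2 → 2, 7.7176/1 → 7; chars 27.
Subsquare: 1.6854/0.0833333 → 20 → u, 0.7176/0.0416667 → 17 → r; chars ur.

RD27ur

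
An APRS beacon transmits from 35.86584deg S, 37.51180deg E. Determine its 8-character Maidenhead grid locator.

KF84sd12

Offset from 180°W / 90°S: lon 217.51180°, lat 54.13416°.
Field (20°×10°, letters A–R): lon ⌊217.51180/20⌋ = 10 → K; lat ⌊54.13416/10⌋ = 5 → F.
Square (2°×1°, digits 0–9): lon ⌊17.51180/2⌋ = 8; lat ⌊4.13416/1⌋ = 4.
Subsquare (5′×2.5′, letters a–x): lon ⌊1.51180/0.0833333⌋ = 18 → s; lat ⌊0.13416/0.0416667⌋ = 3 → d.
Extended square (30″×15″, digits 0–9): lon ⌊0.01180/0.00833333⌋ = 1; lat ⌊0.00916/0.00416667⌋ = 2.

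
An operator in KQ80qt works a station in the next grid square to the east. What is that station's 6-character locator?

KQ80rt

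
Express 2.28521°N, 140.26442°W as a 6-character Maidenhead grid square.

Offset from 180°W / 90°S: lon 39.7356°, lat 92.2852°.
Field (20°×10°, letters A–R): lon ⌊39.7356/20⌋ = 1 → B; lat ⌊92.2852/10⌋ = 9 → J.
Square (2°×1°, digits 0–9): lon ⌊19.7356/2⌋ = 9; lat ⌊2.2852/1⌋ = 2.
Subsquare (5′×2.5′, letters a–x): lon ⌊1.7356/0.0833333⌋ = 20 → u; lat ⌊0.2852/0.0416667⌋ = 6 → g.

BJ92ug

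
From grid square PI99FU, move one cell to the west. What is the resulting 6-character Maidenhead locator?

Longitude subsquare f = 5; −1 → 4 = e.
The latitude characters are unchanged.

PI99eu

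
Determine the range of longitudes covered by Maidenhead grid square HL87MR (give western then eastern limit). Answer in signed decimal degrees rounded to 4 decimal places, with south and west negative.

-23.0000, -22.9167

Field H=7, L=11: +7·20° lon, +11·10° lat → SW at lon -40°, lat 20°.
Square 8, 7: +8·2° lon, +7·1° lat → SW at lon -24°, lat 27°.
Subsquare m=12, r=17: +12·0.0833333° lon, +17·0.0416667° lat → SW at lon -23°, lat 27.7083°.
Cell spans 0.0833333° lon × 0.0416667° lat.
west -23.0000, east -22.9167.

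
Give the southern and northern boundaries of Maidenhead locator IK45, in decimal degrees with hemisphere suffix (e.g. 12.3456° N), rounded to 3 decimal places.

15.000° N, 16.000° N

Field I=8, K=10: +8·20° lon, +10·10° lat → SW at lon -20°, lat 10°.
Square 4, 5: +4·2° lon, +5·1° lat → SW at lon -12°, lat 15°.
Cell spans 2° lon × 1° lat.
south 15.000° N, north 16.000° N.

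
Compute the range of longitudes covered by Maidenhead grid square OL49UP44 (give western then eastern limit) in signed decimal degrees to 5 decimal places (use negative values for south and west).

109.70000, 109.70833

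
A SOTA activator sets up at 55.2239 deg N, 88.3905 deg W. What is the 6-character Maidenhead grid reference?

EO55tf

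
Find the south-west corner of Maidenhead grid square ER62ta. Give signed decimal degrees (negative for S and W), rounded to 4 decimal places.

82.0000, -86.4167

Field E=4, R=17: +4·20° lon, +17·10° lat → SW at lon -100°, lat 80°.
Square 6, 2: +6·2° lon, +2·1° lat → SW at lon -88°, lat 82°.
Subsquare t=19, a=0: +19·0.0833333° lon, +0·0.0416667° lat → SW at lon -86.4167°, lat 82°.
latitude 82.0000, longitude -86.4167.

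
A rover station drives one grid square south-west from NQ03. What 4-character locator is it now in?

MQ92

Longitude square 0; −1 → -1, wraps to 9, carry into field.
Longitude field N = 13; −1 → 12 = M.
Latitude square 3; −1 → 2.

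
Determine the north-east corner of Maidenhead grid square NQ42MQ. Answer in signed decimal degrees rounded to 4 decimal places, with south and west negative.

Field N=13, Q=16: +13·20° lon, +16·10° lat → SW at lon 80°, lat 70°.
Square 4, 2: +4·2° lon, +2·1° lat → SW at lon 88°, lat 72°.
Subsquare m=12, q=16: +12·0.0833333° lon, +16·0.0416667° lat → SW at lon 89°, lat 72.6667°.
Cell spans 0.0833333° lon × 0.0416667° lat. NE corner is SW corner plus one full cell.
latitude 72.7083, longitude 89.0833.

72.7083, 89.0833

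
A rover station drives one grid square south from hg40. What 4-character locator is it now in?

HF49

Latitude square 0; −1 → -1, wraps to 9, carry into field.
Latitude field G = 6; −1 → 5 = F.
The longitude characters are unchanged.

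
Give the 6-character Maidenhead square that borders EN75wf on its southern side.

EN75we

Latitude subsquare f = 5; −1 → 4 = e.
The longitude characters are unchanged.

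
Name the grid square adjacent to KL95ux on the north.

KL96ua

Latitude subsquare x = 23; +1 → 24, wraps to 0 = a, carry into square.
Latitude square 5; +1 → 6.
The longitude characters are unchanged.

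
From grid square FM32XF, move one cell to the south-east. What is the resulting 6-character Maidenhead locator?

FM42ae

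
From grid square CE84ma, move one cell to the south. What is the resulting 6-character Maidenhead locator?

Latitude subsquare a = 0; −1 → -1, wraps to 23 = x, carry into square.
Latitude square 4; −1 → 3.
The longitude characters are unchanged.

CE83mx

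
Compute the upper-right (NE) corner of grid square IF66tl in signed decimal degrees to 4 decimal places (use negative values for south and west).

-33.5000, -6.3333

Field I=8, F=5: +8·20° lon, +5·10° lat → SW at lon -20°, lat -40°.
Square 6, 6: +6·2° lon, +6·1° lat → SW at lon -8°, lat -34°.
Subsquare t=19, l=11: +19·0.0833333° lon, +11·0.0416667° lat → SW at lon -6.41667°, lat -33.5417°.
Cell spans 0.0833333° lon × 0.0416667° lat. NE corner is SW corner plus one full cell.
latitude -33.5000, longitude -6.3333.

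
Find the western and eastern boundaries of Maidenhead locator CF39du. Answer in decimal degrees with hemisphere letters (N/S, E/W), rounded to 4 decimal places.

Field C=2, F=5: +2·20° lon, +5·10° lat → SW at lon -140°, lat -40°.
Square 3, 9: +3·2° lon, +9·1° lat → SW at lon -134°, lat -31°.
Subsquare d=3, u=20: +3·0.0833333° lon, +20·0.0416667° lat → SW at lon -133.75°, lat -30.1667°.
Cell spans 0.0833333° lon × 0.0416667° lat.
west 133.7500° W, east 133.6667° W.

133.7500° W, 133.6667° W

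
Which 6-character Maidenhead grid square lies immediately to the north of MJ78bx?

Latitude subsquare x = 23; +1 → 24, wraps to 0 = a, carry into square.
Latitude square 8; +1 → 9.
The longitude characters are unchanged.

MJ79ba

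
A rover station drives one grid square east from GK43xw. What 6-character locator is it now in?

GK53aw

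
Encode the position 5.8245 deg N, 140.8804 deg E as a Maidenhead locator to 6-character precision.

Offset from 180°W / 90°S: lon 320.8804°, lat 95.8245°.
Field: lon ⌊320.8804/20⌋ = 16 → Q; lat ⌊95.8245/10⌋ = 9 → J.
Square: lon ⌊0.8804/2⌋ = 0; lat ⌊5.8245/1⌋ = 5.
Subsquare: lon ⌊0.8804/0.0833333⌋ = 10 → k; lat ⌊0.8245/0.0416667⌋ = 19 → t.

QJ05kt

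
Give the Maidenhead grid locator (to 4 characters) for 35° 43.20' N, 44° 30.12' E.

LM25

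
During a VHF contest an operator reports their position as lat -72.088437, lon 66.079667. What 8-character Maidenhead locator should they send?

MB37av98

Shift to the Maidenhead origin (180°W, 90°S): lon 246.07967, lat 17.91156.
Field: 246.07967/20 → 12 → M, 17.91156/10 → 1 → B; chars MB.
Square: 6.07967/2 → 3, 7.91156/1 → 7; chars 37.
Subsquare: 0.07967/0.0833333 → 0 → a, 0.91156/0.0416667 → 21 → v; chars av.
Extended square: 0.07967/0.00833333 → 9, 0.03656/0.00416667 → 8; chars 98.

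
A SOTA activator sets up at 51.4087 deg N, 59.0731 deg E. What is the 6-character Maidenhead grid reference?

Offset from 180°W / 90°S: lon 239.0731°, lat 141.4087°.
Field (20°×10°, letters A–R): lon ⌊239.0731/20⌋ = 11 → L; lat ⌊141.4087/10⌋ = 14 → O.
Square (2°×1°, digits 0–9): lon ⌊19.0731/2⌋ = 9; lat ⌊1.4087/1⌋ = 1.
Subsquare (5′×2.5′, letters a–x): lon ⌊1.0731/0.0833333⌋ = 12 → m; lat ⌊0.4087/0.0416667⌋ = 9 → j.

LO91mj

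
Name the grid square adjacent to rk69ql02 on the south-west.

Longitude extended square 0; −1 → -1, wraps to 9, carry into subsquare.
Longitude subsquare q = 16; −1 → 15 = p.
Latitude extended square 2; −1 → 1.

RK69pl91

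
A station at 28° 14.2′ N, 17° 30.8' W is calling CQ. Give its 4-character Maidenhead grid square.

IL18

Shift to the Maidenhead origin (180°W, 90°S): lon 162.49, lat 118.24.
Field: lon ⌊162.49/20⌋ = 8 → I; lat ⌊118.24/10⌋ = 11 → L.
Square: lon ⌊2.49/2⌋ = 1; lat ⌊8.24/1⌋ = 8.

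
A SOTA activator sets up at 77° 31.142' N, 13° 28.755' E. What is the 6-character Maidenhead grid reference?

JQ67rm

Add 180° to longitude and 90° to latitude: 193.4793, 167.5190.
Field: lon ⌊193.4793/20⌋ = 9 → J; lat ⌊167.5190/10⌋ = 16 → Q.
Square: lon ⌊13.4793/2⌋ = 6; lat ⌊7.5190/1⌋ = 7.
Subsquare: lon ⌊1.4793/0.0833333⌋ = 17 → r; lat ⌊0.5190/0.0416667⌋ = 12 → m.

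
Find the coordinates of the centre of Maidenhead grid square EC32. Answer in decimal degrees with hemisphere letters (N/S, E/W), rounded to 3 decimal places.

Field E=4, C=2: +4·20° lon, +2·10° lat → SW at lon -100°, lat -70°.
Square 3, 2: +3·2° lon, +2·1° lat → SW at lon -94°, lat -68°.
Cell spans 2° lon × 1° lat. Centre is SW corner plus half of each.
latitude 67.500° S, longitude 93.000° W.

67.500° S, 93.000° W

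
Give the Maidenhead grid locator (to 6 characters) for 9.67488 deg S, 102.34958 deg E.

OI10eh

Offset from 180°W / 90°S: lon 282.3496°, lat 80.3251°.
Field: lon ⌊282.3496/20⌋ = 14 → O; lat ⌊80.3251/10⌋ = 8 → I.
Square: lon ⌊2.3496/2⌋ = 1; lat ⌊0.3251/1⌋ = 0.
Subsquare: lon ⌊0.3496/0.0833333⌋ = 4 → e; lat ⌊0.3251/0.0416667⌋ = 7 → h.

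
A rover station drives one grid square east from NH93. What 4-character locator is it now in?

OH03

Longitude square 9; +1 → 10, wraps to 0, carry into field.
Longitude field N = 13; +1 → 14 = O.
The latitude characters are unchanged.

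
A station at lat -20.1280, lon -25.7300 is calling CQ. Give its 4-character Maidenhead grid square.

Shift to the Maidenhead origin (180°W, 90°S): lon 154.27, lat 69.87.
Field: lon ⌊154.27/20⌋ = 7 → H; lat ⌊69.87/10⌋ = 6 → G.
Square: lon ⌊14.27/2⌋ = 7; lat ⌊9.87/1⌋ = 9.

HG79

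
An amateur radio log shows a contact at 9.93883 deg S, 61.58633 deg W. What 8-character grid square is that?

FI90eb94

Add 180° to longitude and 90° to latitude: 118.41367, 80.06117.
Field (20°×10°, letters A–R): lon ⌊118.41367/20⌋ = 5 → F; lat ⌊80.06117/10⌋ = 8 → I.
Square (2°×1°, digits 0–9): lon ⌊18.41367/2⌋ = 9; lat ⌊0.06117/1⌋ = 0.
Subsquare (5′×2.5′, letters a–x): lon ⌊0.41367/0.0833333⌋ = 4 → e; lat ⌊0.06117/0.0416667⌋ = 1 → b.
Extended square (30″×15″, digits 0–9): lon ⌊0.08034/0.00833333⌋ = 9; lat ⌊0.01950/0.00416667⌋ = 4.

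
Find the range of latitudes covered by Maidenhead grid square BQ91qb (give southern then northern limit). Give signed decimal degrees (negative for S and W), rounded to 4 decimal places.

71.0417, 71.0833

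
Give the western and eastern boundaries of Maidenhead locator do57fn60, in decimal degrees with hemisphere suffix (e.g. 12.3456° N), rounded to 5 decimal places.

Field D=3, O=14: +3·20° lon, +14·10° lat → SW at lon -120°, lat 50°.
Square 5, 7: +5·2° lon, +7·1° lat → SW at lon -110°, lat 57°.
Subsquare f=5, n=13: +5·0.0833333° lon, +13·0.0416667° lat → SW at lon -109.583°, lat 57.5417°.
Extended square 6, 0: +6·0.00833333° lon, +0·0.00416667° lat → SW at lon -109.533°, lat 57.5417°.
Cell spans 0.00833333° lon × 0.00416667° lat.
west 109.53333° W, east 109.52500° W.

109.53333° W, 109.52500° W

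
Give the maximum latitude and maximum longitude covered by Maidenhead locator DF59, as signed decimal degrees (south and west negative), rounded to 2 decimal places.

-30.00, -108.00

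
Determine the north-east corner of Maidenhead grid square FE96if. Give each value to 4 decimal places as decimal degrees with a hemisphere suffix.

43.7500° S, 61.2500° W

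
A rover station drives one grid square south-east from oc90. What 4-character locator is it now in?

PB09

Longitude square 9; +1 → 10, wraps to 0, carry into field.
Longitude field O = 14; +1 → 15 = P.
Latitude square 0; −1 → -1, wraps to 9, carry into field.
Latitude field C = 2; −1 → 1 = B.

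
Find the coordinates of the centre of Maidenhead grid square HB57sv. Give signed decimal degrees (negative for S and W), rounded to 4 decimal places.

Field H=7, B=1: +7·20° lon, +1·10° lat → SW at lon -40°, lat -80°.
Square 5, 7: +5·2° lon, +7·1° lat → SW at lon -30°, lat -73°.
Subsquare s=18, v=21: +18·0.0833333° lon, +21·0.0416667° lat → SW at lon -28.5°, lat -72.125°.
Cell spans 0.0833333° lon × 0.0416667° lat. Centre is SW corner plus half of each.
latitude -72.1042, longitude -28.4583.

-72.1042, -28.4583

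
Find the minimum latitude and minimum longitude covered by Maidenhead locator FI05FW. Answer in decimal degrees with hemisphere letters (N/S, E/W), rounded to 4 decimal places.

4.0833° S, 79.5833° W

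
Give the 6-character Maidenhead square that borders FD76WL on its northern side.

FD76wm

Latitude subsquare l = 11; +1 → 12 = m.
The longitude characters are unchanged.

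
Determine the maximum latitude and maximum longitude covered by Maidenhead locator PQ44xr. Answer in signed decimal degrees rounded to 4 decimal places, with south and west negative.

74.7500, 130.0000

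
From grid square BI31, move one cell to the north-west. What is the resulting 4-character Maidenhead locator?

BI22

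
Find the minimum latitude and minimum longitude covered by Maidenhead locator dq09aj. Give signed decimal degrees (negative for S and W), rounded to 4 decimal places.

79.3750, -120.0000

Field D=3, Q=16: +3·20° lon, +16·10° lat → SW at lon -120°, lat 70°.
Square 0, 9: +0·2° lon, +9·1° lat → SW at lon -120°, lat 79°.
Subsquare a=0, j=9: +0·0.0833333° lon, +9·0.0416667° lat → SW at lon -120°, lat 79.375°.
latitude 79.3750, longitude -120.0000.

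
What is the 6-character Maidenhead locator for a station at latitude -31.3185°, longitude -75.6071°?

Add 180° to longitude and 90° to latitude: 104.3929, 58.6815.
Field: lon ⌊104.3929/20⌋ = 5 → F; lat ⌊58.6815/10⌋ = 5 → F.
Square: lon ⌊4.3929/2⌋ = 2; lat ⌊8.6815/1⌋ = 8.
Subsquare: lon ⌊0.3929/0.0833333⌋ = 4 → e; lat ⌊0.6815/0.0416667⌋ = 16 → q.

FF28eq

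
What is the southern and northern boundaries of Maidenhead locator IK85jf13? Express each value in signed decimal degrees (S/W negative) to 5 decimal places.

Field I=8, K=10: +8·20° lon, +10·10° lat → SW at lon -20°, lat 10°.
Square 8, 5: +8·2° lon, +5·1° lat → SW at lon -4°, lat 15°.
Subsquare j=9, f=5: +9·0.0833333° lon, +5·0.0416667° lat → SW at lon -3.25°, lat 15.2083°.
Extended square 1, 3: +1·0.00833333° lon, +3·0.00416667° lat → SW at lon -3.24167°, lat 15.2208°.
Cell spans 0.00833333° lon × 0.00416667° lat.
south 15.22083, north 15.22500.

15.22083, 15.22500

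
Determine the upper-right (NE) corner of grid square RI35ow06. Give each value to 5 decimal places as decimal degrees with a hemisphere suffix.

4.05417° S, 167.17500° E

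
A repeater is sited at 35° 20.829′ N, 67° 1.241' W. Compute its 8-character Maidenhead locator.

FM65li73

Shift to the Maidenhead origin (180°W, 90°S): lon 112.97932, lat 125.34715.
Field: 112.97932/20 → 5 → F, 125.34715/10 → 12 → M; chars FM.
Square: 12.97932/2 → 6, 5.34715/1 → 5; chars 65.
Subsquare: 0.97932/0.0833333 → 11 → l, 0.34715/0.0416667 → 8 → i; chars li.
Extended square: 0.06265/0.00833333 → 7, 0.01382/0.00416667 → 3; chars 73.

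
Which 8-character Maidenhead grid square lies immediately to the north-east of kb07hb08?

KB07hb19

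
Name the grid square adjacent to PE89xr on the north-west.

PE89ws

Longitude subsquare x = 23; −1 → 22 = w.
Latitude subsquare r = 17; +1 → 18 = s.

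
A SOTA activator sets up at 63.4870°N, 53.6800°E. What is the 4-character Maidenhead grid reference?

Offset from 180°W / 90°S: lon 233.68°, lat 153.49°.
Field (20°×10°, letters A–R): lon ⌊233.68/20⌋ = 11 → L; lat ⌊153.49/10⌋ = 15 → P.
Square (2°×1°, digits 0–9): lon ⌊13.68/2⌋ = 6; lat ⌊3.49/1⌋ = 3.

LP63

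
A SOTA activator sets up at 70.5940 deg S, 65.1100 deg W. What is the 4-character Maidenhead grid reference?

FB79

Offset from 180°W / 90°S: lon 114.89°, lat 19.41°.
Field (20°×10°, letters A–R): lon ⌊114.89/20⌋ = 5 → F; lat ⌊19.41/10⌋ = 1 → B.
Square (2°×1°, digits 0–9): lon ⌊14.89/2⌋ = 7; lat ⌊9.41/1⌋ = 9.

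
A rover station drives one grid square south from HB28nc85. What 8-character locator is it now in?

HB28nc84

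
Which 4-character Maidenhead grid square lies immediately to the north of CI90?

CI91

Latitude square 0; +1 → 1.
The longitude characters are unchanged.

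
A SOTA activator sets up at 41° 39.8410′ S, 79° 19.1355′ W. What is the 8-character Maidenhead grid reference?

FE08ii10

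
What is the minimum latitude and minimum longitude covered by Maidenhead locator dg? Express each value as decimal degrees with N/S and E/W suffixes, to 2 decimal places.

Field D=3, G=6: +3·20° lon, +6·10° lat → SW at lon -120°, lat -30°.
latitude 30.00° S, longitude 120.00° W.

30.00° S, 120.00° W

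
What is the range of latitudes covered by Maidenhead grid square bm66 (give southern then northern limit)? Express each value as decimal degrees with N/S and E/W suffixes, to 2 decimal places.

Field B=1, M=12: +1·20° lon, +12·10° lat → SW at lon -160°, lat 30°.
Square 6, 6: +6·2° lon, +6·1° lat → SW at lon -148°, lat 36°.
Cell spans 2° lon × 1° lat.
south 36.00° N, north 37.00° N.

36.00° N, 37.00° N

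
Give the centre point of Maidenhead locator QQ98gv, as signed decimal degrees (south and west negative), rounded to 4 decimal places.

78.8958, 158.5417

Field Q=16, Q=16: +16·20° lon, +16·10° lat → SW at lon 140°, lat 70°.
Square 9, 8: +9·2° lon, +8·1° lat → SW at lon 158°, lat 78°.
Subsquare g=6, v=21: +6·0.0833333° lon, +21·0.0416667° lat → SW at lon 158.5°, lat 78.875°.
Cell spans 0.0833333° lon × 0.0416667° lat. Centre is SW corner plus half of each.
latitude 78.8958, longitude 158.5417.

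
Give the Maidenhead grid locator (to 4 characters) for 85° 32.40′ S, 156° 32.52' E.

Shift to the Maidenhead origin (180°W, 90°S): lon 336.54, lat 4.46.
Field (20°×10°, letters A–R): 336.54/20 → 16 → Q, 4.46/10 → 0 → A; chars QA.
Square (2°×1°, digits 0–9): 16.54/2 → 8, 4.46/1 → 4; chars 84.

QA84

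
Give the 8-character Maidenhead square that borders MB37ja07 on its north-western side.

MB37ia98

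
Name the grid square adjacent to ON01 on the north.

Latitude square 1; +1 → 2.
The longitude characters are unchanged.

ON02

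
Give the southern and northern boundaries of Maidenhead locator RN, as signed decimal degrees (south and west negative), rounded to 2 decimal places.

Field R=17, N=13: +17·20° lon, +13·10° lat → SW at lon 160°, lat 40°.
Cell spans 20° lon × 10° lat.
south 40.00, north 50.00.

40.00, 50.00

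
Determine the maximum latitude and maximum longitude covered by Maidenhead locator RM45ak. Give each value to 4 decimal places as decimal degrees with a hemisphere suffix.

35.4583° N, 168.0833° E

Field R=17, M=12: +17·20° lon, +12·10° lat → SW at lon 160°, lat 30°.
Square 4, 5: +4·2° lon, +5·1° lat → SW at lon 168°, lat 35°.
Subsquare a=0, k=10: +0·0.0833333° lon, +10·0.0416667° lat → SW at lon 168°, lat 35.4167°.
Cell spans 0.0833333° lon × 0.0416667° lat. NE corner is SW corner plus one full cell.
latitude 35.4583° N, longitude 168.0833° E.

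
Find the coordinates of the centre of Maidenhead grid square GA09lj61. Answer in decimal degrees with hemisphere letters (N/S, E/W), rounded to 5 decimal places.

80.61875° S, 59.02917° W

Field G=6, A=0: +6·20° lon, +0·10° lat → SW at lon -60°, lat -90°.
Square 0, 9: +0·2° lon, +9·1° lat → SW at lon -60°, lat -81°.
Subsquare l=11, j=9: +11·0.0833333° lon, +9·0.0416667° lat → SW at lon -59.0833°, lat -80.625°.
Extended square 6, 1: +6·0.00833333° lon, +1·0.00416667° lat → SW at lon -59.0333°, lat -80.6208°.
Cell spans 0.00833333° lon × 0.00416667° lat. Centre is SW corner plus half of each.
latitude 80.61875° S, longitude 59.02917° W.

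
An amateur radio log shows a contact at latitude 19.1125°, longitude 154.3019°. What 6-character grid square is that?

QK79dc

Shift to the Maidenhead origin (180°W, 90°S): lon 334.3019, lat 109.1125.
Field (20°×10°, letters A–R): lon ⌊334.3019/20⌋ = 16 → Q; lat ⌊109.1125/10⌋ = 10 → K.
Square (2°×1°, digits 0–9): lon ⌊14.3019/2⌋ = 7; lat ⌊9.1125/1⌋ = 9.
Subsquare (5′×2.5′, letters a–x): lon ⌊0.3019/0.0833333⌋ = 3 → d; lat ⌊0.1125/0.0416667⌋ = 2 → c.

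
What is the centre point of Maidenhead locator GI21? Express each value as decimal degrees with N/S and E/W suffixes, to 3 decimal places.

Field G=6, I=8: +6·20° lon, +8·10° lat → SW at lon -60°, lat -10°.
Square 2, 1: +2·2° lon, +1·1° lat → SW at lon -56°, lat -9°.
Cell spans 2° lon × 1° lat. Centre is SW corner plus half of each.
latitude 8.500° S, longitude 55.000° W.

8.500° S, 55.000° W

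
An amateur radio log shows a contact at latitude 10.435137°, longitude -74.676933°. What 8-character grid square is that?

Offset from 180°W / 90°S: lon 105.32307°, lat 100.43514°.
Field: 105.32307/20 → 5 → F, 100.43514/10 → 10 → K; chars FK.
Square: 5.32307/2 → 2, 0.43514/1 → 0; chars 20.
Subsquare: 1.32307/0.0833333 → 15 → p, 0.43514/0.0416667 → 10 → k; chars pk.
Extended square: 0.07307/0.00833333 → 8, 0.01847/0.00416667 → 4; chars 84.

FK20pk84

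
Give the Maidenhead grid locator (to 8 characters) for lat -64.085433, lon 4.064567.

JC25av79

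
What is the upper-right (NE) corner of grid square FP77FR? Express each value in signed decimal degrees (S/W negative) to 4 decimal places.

Field F=5, P=15: +5·20° lon, +15·10° lat → SW at lon -80°, lat 60°.
Square 7, 7: +7·2° lon, +7·1° lat → SW at lon -66°, lat 67°.
Subsquare f=5, r=17: +5·0.0833333° lon, +17·0.0416667° lat → SW at lon -65.5833°, lat 67.7083°.
Cell spans 0.0833333° lon × 0.0416667° lat. NE corner is SW corner plus one full cell.
latitude 67.7500, longitude -65.5000.

67.7500, -65.5000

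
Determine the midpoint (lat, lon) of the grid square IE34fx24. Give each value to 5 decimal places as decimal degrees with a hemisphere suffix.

45.02292° S, 13.56250° W

Field I=8, E=4: +8·20° lon, +4·10° lat → SW at lon -20°, lat -50°.
Square 3, 4: +3·2° lon, +4·1° lat → SW at lon -14°, lat -46°.
Subsquare f=5, x=23: +5·0.0833333° lon, +23·0.0416667° lat → SW at lon -13.5833°, lat -45.0417°.
Extended square 2, 4: +2·0.00833333° lon, +4·0.00416667° lat → SW at lon -13.5667°, lat -45.025°.
Cell spans 0.00833333° lon × 0.00416667° lat. Centre is SW corner plus half of each.
latitude 45.02292° S, longitude 13.56250° W.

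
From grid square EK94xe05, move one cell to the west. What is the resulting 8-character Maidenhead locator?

EK94we95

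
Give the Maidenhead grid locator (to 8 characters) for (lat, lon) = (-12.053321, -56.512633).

GH17rw87

Offset from 180°W / 90°S: lon 123.48737°, lat 77.94668°.
Field: lon ⌊123.48737/20⌋ = 6 → G; lat ⌊77.94668/10⌋ = 7 → H.
Square: lon ⌊3.48737/2⌋ = 1; lat ⌊7.94668/1⌋ = 7.
Subsquare: lon ⌊1.48737/0.0833333⌋ = 17 → r; lat ⌊0.94668/0.0416667⌋ = 22 → w.
Extended square: lon ⌊0.07070/0.00833333⌋ = 8; lat ⌊0.03001/0.00416667⌋ = 7.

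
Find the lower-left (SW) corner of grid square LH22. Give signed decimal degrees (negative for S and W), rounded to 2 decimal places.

-18.00, 44.00

Field L=11, H=7: +11·20° lon, +7·10° lat → SW at lon 40°, lat -20°.
Square 2, 2: +2·2° lon, +2·1° lat → SW at lon 44°, lat -18°.
latitude -18.00, longitude 44.00.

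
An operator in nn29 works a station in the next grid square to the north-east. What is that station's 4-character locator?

Longitude square 2; +1 → 3.
Latitude square 9; +1 → 10, wraps to 0, carry into field.
Latitude field N = 13; +1 → 14 = O.

NO30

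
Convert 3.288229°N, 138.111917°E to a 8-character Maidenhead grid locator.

PJ93bg39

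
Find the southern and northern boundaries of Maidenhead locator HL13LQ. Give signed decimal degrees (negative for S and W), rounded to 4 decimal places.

Field H=7, L=11: +7·20° lon, +11·10° lat → SW at lon -40°, lat 20°.
Square 1, 3: +1·2° lon, +3·1° lat → SW at lon -38°, lat 23°.
Subsquare l=11, q=16: +11·0.0833333° lon, +16·0.0416667° lat → SW at lon -37.0833°, lat 23.6667°.
Cell spans 0.0833333° lon × 0.0416667° lat.
south 23.6667, north 23.7083.

23.6667, 23.7083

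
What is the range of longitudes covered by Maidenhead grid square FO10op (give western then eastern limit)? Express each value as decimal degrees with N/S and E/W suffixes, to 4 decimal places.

76.8333° W, 76.7500° W

Field F=5, O=14: +5·20° lon, +14·10° lat → SW at lon -80°, lat 50°.
Square 1, 0: +1·2° lon, +0·1° lat → SW at lon -78°, lat 50°.
Subsquare o=14, p=15: +14·0.0833333° lon, +15·0.0416667° lat → SW at lon -76.8333°, lat 50.625°.
Cell spans 0.0833333° lon × 0.0416667° lat.
west 76.8333° W, east 76.7500° W.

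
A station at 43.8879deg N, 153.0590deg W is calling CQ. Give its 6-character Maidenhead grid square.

Shift to the Maidenhead origin (180°W, 90°S): lon 26.9410, lat 133.8879.
Field (20°×10°, letters A–R): 26.9410/20 → 1 → B, 133.8879/10 → 13 → N; chars BN.
Square (2°×1°, digits 0–9): 6.9410/2 → 3, 3.8879/1 → 3; chars 33.
Subsquare (5′×2.5′, letters a–x): 0.9410/0.0833333 → 11 → l, 0.8879/0.0416667 → 21 → v; chars lv.

BN33lv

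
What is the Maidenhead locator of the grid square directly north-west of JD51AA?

JD41xb

Longitude subsquare a = 0; −1 → -1, wraps to 23 = x, carry into square.
Longitude square 5; −1 → 4.
Latitude subsquare a = 0; +1 → 1 = b.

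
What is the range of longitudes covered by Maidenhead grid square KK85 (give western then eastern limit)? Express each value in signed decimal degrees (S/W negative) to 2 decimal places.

36.00, 38.00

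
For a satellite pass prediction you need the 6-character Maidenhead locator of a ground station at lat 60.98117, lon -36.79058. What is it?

Shift to the Maidenhead origin (180°W, 90°S): lon 143.2094, lat 150.9812.
Field: lon ⌊143.2094/20⌋ = 7 → H; lat ⌊150.9812/10⌋ = 15 → P.
Square: lon ⌊3.2094/2⌋ = 1; lat ⌊0.9812/1⌋ = 0.
Subsquare: lon ⌊1.2094/0.0833333⌋ = 14 → o; lat ⌊0.9812/0.0416667⌋ = 23 → x.

HP10ox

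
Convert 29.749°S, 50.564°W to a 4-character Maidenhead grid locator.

GG40

Offset from 180°W / 90°S: lon 129.44°, lat 60.25°.
Field: lon ⌊129.44/20⌋ = 6 → G; lat ⌊60.25/10⌋ = 6 → G.
Square: lon ⌊9.44/2⌋ = 4; lat ⌊0.25/1⌋ = 0.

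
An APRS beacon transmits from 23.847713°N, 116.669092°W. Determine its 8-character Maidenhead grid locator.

DL13pu93

Offset from 180°W / 90°S: lon 63.33091°, lat 113.84771°.
Field: lon ⌊63.33091/20⌋ = 3 → D; lat ⌊113.84771/10⌋ = 11 → L.
Square: lon ⌊3.33091/2⌋ = 1; lat ⌊3.84771/1⌋ = 3.
Subsquare: lon ⌊1.33091/0.0833333⌋ = 15 → p; lat ⌊0.84771/0.0416667⌋ = 20 → u.
Extended square: lon ⌊0.08091/0.00833333⌋ = 9; lat ⌊0.01438/0.00416667⌋ = 3.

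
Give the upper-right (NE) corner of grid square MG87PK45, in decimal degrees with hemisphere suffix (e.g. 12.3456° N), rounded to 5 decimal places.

22.55833° S, 77.29167° E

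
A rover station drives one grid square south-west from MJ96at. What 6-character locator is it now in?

Longitude subsquare a = 0; −1 → -1, wraps to 23 = x, carry into square.
Longitude square 9; −1 → 8.
Latitude subsquare t = 19; −1 → 18 = s.

MJ86xs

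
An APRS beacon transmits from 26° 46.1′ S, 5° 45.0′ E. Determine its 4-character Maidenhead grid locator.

JG23

Shift to the Maidenhead origin (180°W, 90°S): lon 185.75, lat 63.23.
Field: lon ⌊185.75/20⌋ = 9 → J; lat ⌊63.23/10⌋ = 6 → G.
Square: lon ⌊5.75/2⌋ = 2; lat ⌊3.23/1⌋ = 3.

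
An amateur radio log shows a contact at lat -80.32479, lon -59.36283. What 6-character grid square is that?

GA09hq

Shift to the Maidenhead origin (180°W, 90°S): lon 120.6372, lat 9.6752.
Field (20°×10°, letters A–R): 120.6372/20 → 6 → G, 9.6752/10 → 0 → A; chars GA.
Square (2°×1°, digits 0–9): 0.6372/2 → 0, 9.6752/1 → 9; chars 09.
Subsquare (5′×2.5′, letters a–x): 0.6372/0.0833333 → 7 → h, 0.6752/0.0416667 → 16 → q; chars hq.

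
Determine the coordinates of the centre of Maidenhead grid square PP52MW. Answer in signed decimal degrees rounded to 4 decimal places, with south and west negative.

Field P=15, P=15: +15·20° lon, +15·10° lat → SW at lon 120°, lat 60°.
Square 5, 2: +5·2° lon, +2·1° lat → SW at lon 130°, lat 62°.
Subsquare m=12, w=22: +12·0.0833333° lon, +22·0.0416667° lat → SW at lon 131°, lat 62.9167°.
Cell spans 0.0833333° lon × 0.0416667° lat. Centre is SW corner plus half of each.
latitude 62.9375, longitude 131.0417.

62.9375, 131.0417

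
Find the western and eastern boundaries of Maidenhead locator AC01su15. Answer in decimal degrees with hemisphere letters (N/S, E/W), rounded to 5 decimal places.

Field A=0, C=2: +0·20° lon, +2·10° lat → SW at lon -180°, lat -70°.
Square 0, 1: +0·2° lon, +1·1° lat → SW at lon -180°, lat -69°.
Subsquare s=18, u=20: +18·0.0833333° lon, +20·0.0416667° lat → SW at lon -178.5°, lat -68.1667°.
Extended square 1, 5: +1·0.00833333° lon, +5·0.00416667° lat → SW at lon -178.492°, lat -68.1458°.
Cell spans 0.00833333° lon × 0.00416667° lat.
west 178.49167° W, east 178.48333° W.

178.49167° W, 178.48333° W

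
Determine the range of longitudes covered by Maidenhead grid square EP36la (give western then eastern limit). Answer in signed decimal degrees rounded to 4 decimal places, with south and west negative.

Field E=4, P=15: +4·20° lon, +15·10° lat → SW at lon -100°, lat 60°.
Square 3, 6: +3·2° lon, +6·1° lat → SW at lon -94°, lat 66°.
Subsquare l=11, a=0: +11·0.0833333° lon, +0·0.0416667° lat → SW at lon -93.0833°, lat 66°.
Cell spans 0.0833333° lon × 0.0416667° lat.
west -93.0833, east -93.0000.

-93.0833, -93.0000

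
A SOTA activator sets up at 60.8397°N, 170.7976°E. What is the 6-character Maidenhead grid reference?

Offset from 180°W / 90°S: lon 350.7976°, lat 150.8397°.
Field (20°×10°, letters A–R): 350.7976/20 → 17 → R, 150.8397/10 → 15 → P; chars RP.
Square (2°×1°, digits 0–9): 10.7976/2 → 5, 0.8397/1 → 0; chars 50.
Subsquare (5′×2.5′, letters a–x): 0.7976/0.0833333 → 9 → j, 0.8397/0.0416667 → 20 → u; chars ju.

RP50ju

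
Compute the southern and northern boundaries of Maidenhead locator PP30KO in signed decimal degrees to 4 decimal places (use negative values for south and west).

60.5833, 60.6250

Field P=15, P=15: +15·20° lon, +15·10° lat → SW at lon 120°, lat 60°.
Square 3, 0: +3·2° lon, +0·1° lat → SW at lon 126°, lat 60°.
Subsquare k=10, o=14: +10·0.0833333° lon, +14·0.0416667° lat → SW at lon 126.833°, lat 60.5833°.
Cell spans 0.0833333° lon × 0.0416667° lat.
south 60.5833, north 60.6250.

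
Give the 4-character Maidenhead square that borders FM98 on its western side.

Longitude square 9; −1 → 8.
The latitude characters are unchanged.

FM88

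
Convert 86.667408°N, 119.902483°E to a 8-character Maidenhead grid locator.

OR96wq80

Offset from 180°W / 90°S: lon 299.90248°, lat 176.66741°.
Field: 299.90248/20 → 14 → O, 176.66741/10 → 17 → R; chars OR.
Square: 19.90248/2 → 9, 6.66741/1 → 6; chars 96.
Subsquare: 1.90248/0.0833333 → 22 → w, 0.66741/0.0416667 → 16 → q; chars wq.
Extended square: 0.06915/0.00833333 → 8, 0.00074/0.00416667 → 0; chars 80.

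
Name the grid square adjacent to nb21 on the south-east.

NB30

Longitude square 2; +1 → 3.
Latitude square 1; −1 → 0.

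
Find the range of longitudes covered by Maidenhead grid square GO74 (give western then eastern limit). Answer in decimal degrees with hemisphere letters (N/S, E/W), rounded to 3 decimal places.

Field G=6, O=14: +6·20° lon, +14·10° lat → SW at lon -60°, lat 50°.
Square 7, 4: +7·2° lon, +4·1° lat → SW at lon -46°, lat 54°.
Cell spans 2° lon × 1° lat.
west 46.000° W, east 44.000° W.

46.000° W, 44.000° W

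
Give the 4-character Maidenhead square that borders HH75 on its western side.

Longitude square 7; −1 → 6.
The latitude characters are unchanged.

HH65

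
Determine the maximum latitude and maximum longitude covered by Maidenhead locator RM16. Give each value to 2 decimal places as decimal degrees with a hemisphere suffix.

37.00° N, 164.00° E

Field R=17, M=12: +17·20° lon, +12·10° lat → SW at lon 160°, lat 30°.
Square 1, 6: +1·2° lon, +6·1° lat → SW at lon 162°, lat 36°.
Cell spans 2° lon × 1° lat. NE corner is SW corner plus one full cell.
latitude 37.00° N, longitude 164.00° E.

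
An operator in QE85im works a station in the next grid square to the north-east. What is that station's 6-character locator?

Longitude subsquare i = 8; +1 → 9 = j.
Latitude subsquare m = 12; +1 → 13 = n.

QE85jn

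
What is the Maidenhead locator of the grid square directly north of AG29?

AH20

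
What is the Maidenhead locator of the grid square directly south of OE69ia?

Latitude subsquare a = 0; −1 → -1, wraps to 23 = x, carry into square.
Latitude square 9; −1 → 8.
The longitude characters are unchanged.

OE68ix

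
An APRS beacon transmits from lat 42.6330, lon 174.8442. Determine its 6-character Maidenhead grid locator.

RN72kp

Offset from 180°W / 90°S: lon 354.8442°, lat 132.6330°.
Field (20°×10°, letters A–R): 354.8442/20 → 17 → R, 132.6330/10 → 13 → N; chars RN.
Square (2°×1°, digits 0–9): 14.8442/2 → 7, 2.6330/1 → 2; chars 72.
Subsquare (5′×2.5′, letters a–x): 0.8442/0.0833333 → 10 → k, 0.6330/0.0416667 → 15 → p; chars kp.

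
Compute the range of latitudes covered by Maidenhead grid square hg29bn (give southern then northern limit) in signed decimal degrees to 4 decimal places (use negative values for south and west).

Field H=7, G=6: +7·20° lon, +6·10° lat → SW at lon -40°, lat -30°.
Square 2, 9: +2·2° lon, +9·1° lat → SW at lon -36°, lat -21°.
Subsquare b=1, n=13: +1·0.0833333° lon, +13·0.0416667° lat → SW at lon -35.9167°, lat -20.4583°.
Cell spans 0.0833333° lon × 0.0416667° lat.
south -20.4583, north -20.4167.

-20.4583, -20.4167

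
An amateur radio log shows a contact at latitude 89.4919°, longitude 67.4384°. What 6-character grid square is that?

Add 180° to longitude and 90° to latitude: 247.4384, 179.4919.
Field: lon ⌊247.4384/20⌋ = 12 → M; lat ⌊179.4919/10⌋ = 17 → R.
Square: lon ⌊7.4384/2⌋ = 3; lat ⌊9.4919/1⌋ = 9.
Subsquare: lon ⌊1.4384/0.0833333⌋ = 17 → r; lat ⌊0.4919/0.0416667⌋ = 11 → l.

MR39rl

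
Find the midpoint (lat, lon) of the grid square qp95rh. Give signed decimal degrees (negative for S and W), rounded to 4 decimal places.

65.3125, 159.4583

Field Q=16, P=15: +16·20° lon, +15·10° lat → SW at lon 140°, lat 60°.
Square 9, 5: +9·2° lon, +5·1° lat → SW at lon 158°, lat 65°.
Subsquare r=17, h=7: +17·0.0833333° lon, +7·0.0416667° lat → SW at lon 159.417°, lat 65.2917°.
Cell spans 0.0833333° lon × 0.0416667° lat. Centre is SW corner plus half of each.
latitude 65.3125, longitude 159.4583.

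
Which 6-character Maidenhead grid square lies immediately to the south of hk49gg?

HK49gf

Latitude subsquare g = 6; −1 → 5 = f.
The longitude characters are unchanged.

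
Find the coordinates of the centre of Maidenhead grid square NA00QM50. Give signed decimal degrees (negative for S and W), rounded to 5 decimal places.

-89.49792, 81.37917

Field N=13, A=0: +13·20° lon, +0·10° lat → SW at lon 80°, lat -90°.
Square 0, 0: +0·2° lon, +0·1° lat → SW at lon 80°, lat -90°.
Subsquare q=16, m=12: +16·0.0833333° lon, +12·0.0416667° lat → SW at lon 81.3333°, lat -89.5°.
Extended square 5, 0: +5·0.00833333° lon, +0·0.00416667° lat → SW at lon 81.375°, lat -89.5°.
Cell spans 0.00833333° lon × 0.00416667° lat. Centre is SW corner plus half of each.
latitude -89.49792, longitude 81.37917.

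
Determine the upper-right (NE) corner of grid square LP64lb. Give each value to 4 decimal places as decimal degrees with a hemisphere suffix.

64.0833° N, 53.0000° E

Field L=11, P=15: +11·20° lon, +15·10° lat → SW at lon 40°, lat 60°.
Square 6, 4: +6·2° lon, +4·1° lat → SW at lon 52°, lat 64°.
Subsquare l=11, b=1: +11·0.0833333° lon, +1·0.0416667° lat → SW at lon 52.9167°, lat 64.0417°.
Cell spans 0.0833333° lon × 0.0416667° lat. NE corner is SW corner plus one full cell.
latitude 64.0833° N, longitude 53.0000° E.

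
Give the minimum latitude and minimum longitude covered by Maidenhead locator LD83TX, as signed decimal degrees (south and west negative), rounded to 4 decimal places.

Field L=11, D=3: +11·20° lon, +3·10° lat → SW at lon 40°, lat -60°.
Square 8, 3: +8·2° lon, +3·1° lat → SW at lon 56°, lat -57°.
Subsquare t=19, x=23: +19·0.0833333° lon, +23·0.0416667° lat → SW at lon 57.5833°, lat -56.0417°.
latitude -56.0417, longitude 57.5833.

-56.0417, 57.5833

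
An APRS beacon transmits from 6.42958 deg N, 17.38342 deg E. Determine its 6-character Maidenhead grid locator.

Add 180° to longitude and 90° to latitude: 197.3834, 96.4296.
Field: 197.3834/20 → 9 → J, 96.4296/10 → 9 → J; chars JJ.
Square: 17.3834/2 → 8, 6.4296/1 → 6; chars 86.
Subsquare: 1.3834/0.0833333 → 16 → q, 0.4296/0.0416667 → 10 → k; chars qk.

JJ86qk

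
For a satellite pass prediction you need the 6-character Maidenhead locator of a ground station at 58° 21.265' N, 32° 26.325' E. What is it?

KO68fi

Add 180° to longitude and 90° to latitude: 212.4387, 148.3544.
Field: 212.4387/20 → 10 → K, 148.3544/10 → 14 → O; chars KO.
Square: 12.4387/2 → 6, 8.3544/1 → 8; chars 68.
Subsquare: 0.4387/0.0833333 → 5 → f, 0.3544/0.0416667 → 8 → i; chars fi.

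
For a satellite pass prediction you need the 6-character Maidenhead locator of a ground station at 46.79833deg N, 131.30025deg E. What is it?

Offset from 180°W / 90°S: lon 311.3003°, lat 136.7983°.
Field: 311.3003/20 → 15 → P, 136.7983/10 → 13 → N; chars PN.
Square: 11.3003/2 → 5, 6.7983/1 → 6; chars 56.
Subsquare: 1.3003/0.0833333 → 15 → p, 0.7983/0.0416667 → 19 → t; chars pt.

PN56pt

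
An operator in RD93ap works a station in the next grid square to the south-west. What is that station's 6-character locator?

RD83xo

Longitude subsquare a = 0; −1 → -1, wraps to 23 = x, carry into square.
Longitude square 9; −1 → 8.
Latitude subsquare p = 15; −1 → 14 = o.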